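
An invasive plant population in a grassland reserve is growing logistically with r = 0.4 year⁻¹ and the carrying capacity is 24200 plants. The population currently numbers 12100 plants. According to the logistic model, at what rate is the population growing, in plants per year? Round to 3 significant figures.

dN/dt = rN(1 − N/K) = 0.4 × 12100 × (1 − 12100/24200).
1 − 12100/24200 = 0.5; dN/dt = 0.4 × 12100 × 0.5 = 2420.

2420 plants per year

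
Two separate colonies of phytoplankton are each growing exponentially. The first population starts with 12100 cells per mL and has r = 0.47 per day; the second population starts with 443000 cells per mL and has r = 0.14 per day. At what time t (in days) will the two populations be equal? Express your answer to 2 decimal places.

Set 12100·e^(0.47t) = 443000·e^(0.14t).
e^((0.47 − 0.14)t) = 443000/12100 → e^(0.33·t) = 36.612.
0.33·t = ln(36.612) = 3.6004, so t = 3.6004/0.33 = 10.91.

10.91 days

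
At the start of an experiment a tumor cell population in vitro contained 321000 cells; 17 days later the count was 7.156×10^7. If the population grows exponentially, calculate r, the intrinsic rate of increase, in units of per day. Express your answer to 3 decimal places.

From N(t) = N₀·e^(rt): e^(r·17) = 7.156×10^7/321000 = 222.93.
r·17 = ln(222.93) = 5.4069, so r = 5.4069/17 = 0.31805.

0.318 per day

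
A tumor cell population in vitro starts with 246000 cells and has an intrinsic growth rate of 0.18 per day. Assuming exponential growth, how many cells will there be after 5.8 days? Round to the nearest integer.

N(t) = N₀·e^(rt) = 246000 × e^(0.18×5.8) = 246000 × e^1.044.
e^1.044 ≈ 2.8406, so N ≈ 246000 × 2.8406 = 698777.

698777 cells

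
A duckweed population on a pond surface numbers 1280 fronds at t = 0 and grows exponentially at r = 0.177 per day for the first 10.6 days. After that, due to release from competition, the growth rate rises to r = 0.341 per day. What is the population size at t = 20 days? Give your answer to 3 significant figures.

Phase 1: N(10.6) = 1280·e^(0.177×10.6) = 1280·e^1.876 = 8356.67.
Phase 2 runs for 20 − 10.6 = 9.4 days at r = 0.341.
N(20) = 8356.67·e^(0.341×9.4) = 8356.67·e^3.205 = 206120.

206000 fronds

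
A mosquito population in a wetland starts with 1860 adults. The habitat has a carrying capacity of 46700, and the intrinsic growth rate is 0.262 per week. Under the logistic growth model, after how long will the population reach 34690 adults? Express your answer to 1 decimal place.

A = (K − N₀)/N₀ = (46700 − 1860)/1860 = 24.108.
Solve 46700/(1 + 24.108·e^(−0.262t)) = 34690: 1 + 24.108·e^(−0.262t) = 1.3462, so e^(−0.262t) = 0.014361.
−0.262·t = ln(0.014361) = -4.2432, so t = 4.2432/0.262 = 16.196.

16.2 weeks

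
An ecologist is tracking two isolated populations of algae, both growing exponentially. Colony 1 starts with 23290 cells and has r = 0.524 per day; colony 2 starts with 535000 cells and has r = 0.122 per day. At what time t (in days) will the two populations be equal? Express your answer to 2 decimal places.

7.80 days

Set 23290·e^(0.524t) = 535000·e^(0.122t).
e^((0.524 − 0.122)t) = 535000/23290 → e^(0.402·t) = 22.971.
0.402·t = ln(22.971) = 3.1342, so t = 3.1342/0.402 = 7.7966.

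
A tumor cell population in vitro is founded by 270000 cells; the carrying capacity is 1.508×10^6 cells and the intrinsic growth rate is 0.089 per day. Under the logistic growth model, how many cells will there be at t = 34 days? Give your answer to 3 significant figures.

A = (K − N₀)/N₀ = (1.508×10^6 − 270000)/270000 = 4.5852.
N(t) = K/(1 + A·e^(−rt)) = 1.508×10^6/(1 + 4.5852×e^(−0.089×34)).
e^(−3.026) = 0.048509; denominator = 1 + 4.5852×0.048509 = 1.2224.
N = 1.508×10^6/1.2224 = 1.233614×10^6.

1230000 cells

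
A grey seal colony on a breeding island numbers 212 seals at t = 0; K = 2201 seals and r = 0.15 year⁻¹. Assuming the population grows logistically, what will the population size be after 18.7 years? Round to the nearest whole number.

1404 seals

A = (K − N₀)/N₀ = (2201 − 212)/212 = 9.3821.
N(t) = K/(1 + A·e^(−rt)) = 2201/(1 + 9.3821×e^(−0.15×18.7)).
e^(−2.805) = 0.060507; denominator = 1 + 9.3821×0.060507 = 1.5677.
N = 2201/1.5677 = 1403.99.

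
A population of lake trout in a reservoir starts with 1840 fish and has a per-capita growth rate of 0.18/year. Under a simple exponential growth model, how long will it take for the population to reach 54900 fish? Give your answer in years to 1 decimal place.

18.9 years

Set N₀·e^(rt) = 54900: e^(0.18·t) = 54900/1840 = 29.837.
0.18·t = ln(29.837) = 3.3957, so t = 3.3957/0.18 = 18.865.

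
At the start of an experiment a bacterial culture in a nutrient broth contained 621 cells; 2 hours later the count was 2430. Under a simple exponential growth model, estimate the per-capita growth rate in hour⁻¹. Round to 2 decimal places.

0.68 per hour

From N(t) = N₀·e^(rt): e^(r·2) = 2430/621 = 3.913.
r·2 = ln(3.913) = 1.3643, so r = 1.3643/2 = 0.68216.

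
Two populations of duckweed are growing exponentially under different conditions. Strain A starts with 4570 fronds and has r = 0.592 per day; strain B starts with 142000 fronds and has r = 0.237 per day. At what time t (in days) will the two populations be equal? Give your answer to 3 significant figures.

9.68 days

Set 4570·e^(0.592t) = 142000·e^(0.237t).
e^((0.592 − 0.237)t) = 142000/4570 → e^(0.355·t) = 31.072.
0.355·t = ln(31.072) = 3.4363, so t = 3.4363/0.355 = 9.6798.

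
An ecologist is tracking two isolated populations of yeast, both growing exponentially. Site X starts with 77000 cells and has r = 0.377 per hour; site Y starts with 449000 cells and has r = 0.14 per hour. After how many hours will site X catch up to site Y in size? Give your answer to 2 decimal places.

Set 77000·e^(0.377t) = 449000·e^(0.14t).
e^((0.377 − 0.14)t) = 449000/77000 → e^(0.237·t) = 5.8312.
0.237·t = ln(5.8312) = 1.7632, so t = 1.7632/0.237 = 7.4397.

7.44 hours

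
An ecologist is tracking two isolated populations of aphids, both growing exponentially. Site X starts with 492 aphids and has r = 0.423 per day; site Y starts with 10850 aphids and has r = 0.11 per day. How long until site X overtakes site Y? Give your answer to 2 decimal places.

Set 492·e^(0.423t) = 10850·e^(0.11t).
e^((0.423 − 0.11)t) = 10850/492 → e^(0.313·t) = 22.053.
0.313·t = ln(22.053) = 3.0934, so t = 3.0934/0.313 = 9.8832.

9.88 days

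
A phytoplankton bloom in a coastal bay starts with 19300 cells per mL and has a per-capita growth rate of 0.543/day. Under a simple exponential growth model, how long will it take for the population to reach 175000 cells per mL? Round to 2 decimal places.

Set N₀·e^(rt) = 175000: e^(0.543·t) = 175000/19300 = 9.0674.
0.543·t = ln(9.0674) = 2.2047, so t = 2.2047/0.543 = 4.0602.

4.06 days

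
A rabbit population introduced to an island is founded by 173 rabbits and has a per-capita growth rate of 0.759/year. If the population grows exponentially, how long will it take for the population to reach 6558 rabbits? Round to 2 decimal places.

4.79 years

Set N₀·e^(rt) = 6558: e^(0.759·t) = 6558/173 = 37.908.
0.759·t = ln(37.908) = 3.6351, so t = 3.6351/0.759 = 4.7894.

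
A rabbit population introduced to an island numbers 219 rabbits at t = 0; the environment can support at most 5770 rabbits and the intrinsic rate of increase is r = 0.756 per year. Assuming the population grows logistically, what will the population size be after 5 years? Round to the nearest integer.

3655 rabbits

A = (K − N₀)/N₀ = (5770 − 219)/219 = 25.347.
N(t) = K/(1 + A·e^(−rt)) = 5770/(1 + 25.347×e^(−0.756×5)).
e^(−3.78) = 0.022823; denominator = 1 + 25.347×0.022823 = 1.5785.
N = 5770/1.5785 = 3655.4.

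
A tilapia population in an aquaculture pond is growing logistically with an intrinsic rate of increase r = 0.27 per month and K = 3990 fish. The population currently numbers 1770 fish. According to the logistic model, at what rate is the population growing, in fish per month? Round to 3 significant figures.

dN/dt = rN(1 − N/K) = 0.27 × 1770 × (1 − 1770/3990).
1 − 1770/3990 = 0.55639; dN/dt = 0.27 × 1770 × 0.55639 = 265.9.

266 fish per month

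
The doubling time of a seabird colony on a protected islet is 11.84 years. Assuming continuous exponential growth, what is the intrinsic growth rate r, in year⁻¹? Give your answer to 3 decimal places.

0.059 per year

r = ln(2)/t_d = 0.6931/11.84 = 0.058543.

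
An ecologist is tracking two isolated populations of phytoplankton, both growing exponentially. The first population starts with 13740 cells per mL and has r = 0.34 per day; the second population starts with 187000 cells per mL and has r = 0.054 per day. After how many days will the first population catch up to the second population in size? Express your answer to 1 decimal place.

9.1 days

Set 13740·e^(0.34t) = 187000·e^(0.054t).
e^((0.34 − 0.054)t) = 187000/13740 → e^(0.286·t) = 13.61.
0.286·t = ln(13.61) = 2.6108, so t = 2.6108/0.286 = 9.1287.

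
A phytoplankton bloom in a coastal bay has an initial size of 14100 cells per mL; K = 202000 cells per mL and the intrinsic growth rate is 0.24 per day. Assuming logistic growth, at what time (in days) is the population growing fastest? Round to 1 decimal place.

Logistic growth is fastest at N = K/2 = 101000.
A = (K − N₀)/N₀ = 13.326. Set K/(1 + A·e^(−rt)) = K/2 → A·e^(−rt) = 1.
e^(−0.24t) = 1/13.326 = 0.0750399, so t = ln(13.326)/0.24 = 2.5897/0.24 = 10.791.

10.8 days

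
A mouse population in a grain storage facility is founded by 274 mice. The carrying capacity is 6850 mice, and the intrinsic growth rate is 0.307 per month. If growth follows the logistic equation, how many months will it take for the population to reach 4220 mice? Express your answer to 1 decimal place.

A = (K − N₀)/N₀ = (6850 − 274)/274 = 24.
Solve 6850/(1 + 24·e^(−0.307t)) = 4220: 1 + 24·e^(−0.307t) = 1.6232, so e^(−0.307t) = 0.0259676.
−0.307·t = ln(0.0259676) = -3.6509, so t = 3.6509/0.307 = 11.892.

11.9 months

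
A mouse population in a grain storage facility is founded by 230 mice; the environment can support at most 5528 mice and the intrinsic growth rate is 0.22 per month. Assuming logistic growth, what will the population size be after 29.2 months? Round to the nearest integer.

A = (K − N₀)/N₀ = (5528 − 230)/230 = 23.035.
N(t) = K/(1 + A·e^(−rt)) = 5528/(1 + 23.035×e^(−0.22×29.2)).
e^(−6.424) = 0.0016222; denominator = 1 + 23.035×0.0016222 = 1.0374.
N = 5528/1.0374 = 5328.88.

5329 mice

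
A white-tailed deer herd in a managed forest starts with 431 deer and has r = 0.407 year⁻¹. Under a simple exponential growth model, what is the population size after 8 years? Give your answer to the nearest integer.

11183 deer

N(t) = N₀·e^(rt) = 431 × e^(0.407×8) = 431 × e^3.256.
e^3.256 ≈ 25.946, so N ≈ 431 × 25.946 = 11182.5.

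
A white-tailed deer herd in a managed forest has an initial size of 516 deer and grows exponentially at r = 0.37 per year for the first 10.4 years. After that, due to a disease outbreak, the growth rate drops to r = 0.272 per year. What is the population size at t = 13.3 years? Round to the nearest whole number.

53258 deer

Phase 1: N(10.4) = 516·e^(0.37×10.4) = 516·e^3.848 = 24200.
Phase 2 runs for 13.3 − 10.4 = 2.9 years at r = 0.272.
N(13.3) = 24200·e^(0.272×2.9) = 24200·e^0.7888 = 53258.2.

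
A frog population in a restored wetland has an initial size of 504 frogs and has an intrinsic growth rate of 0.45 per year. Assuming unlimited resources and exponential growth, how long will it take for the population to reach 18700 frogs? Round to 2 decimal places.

8.03 years

Set N₀·e^(rt) = 18700: e^(0.45·t) = 18700/504 = 37.103.
0.45·t = ln(37.103) = 3.6137, so t = 3.6137/0.45 = 8.0305.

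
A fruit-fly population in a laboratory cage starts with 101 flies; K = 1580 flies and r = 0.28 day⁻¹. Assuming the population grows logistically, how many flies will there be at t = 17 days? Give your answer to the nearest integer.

A = (K − N₀)/N₀ = (1580 − 101)/101 = 14.644.
N(t) = K/(1 + A·e^(−rt)) = 1580/(1 + 14.644×e^(−0.28×17)).
e^(−4.76) = 0.0085656; denominator = 1 + 14.644×0.0085656 = 1.1254.
N = 1580/1.1254 = 1403.91.

1404 flies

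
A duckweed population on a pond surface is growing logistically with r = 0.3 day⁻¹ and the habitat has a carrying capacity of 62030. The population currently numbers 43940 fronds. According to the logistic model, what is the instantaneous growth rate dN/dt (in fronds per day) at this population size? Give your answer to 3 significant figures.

dN/dt = rN(1 − N/K) = 0.3 × 43940 × (1 − 43940/62030).
1 − 43940/62030 = 0.29163; dN/dt = 0.3 × 43940 × 0.29163 = 3844.3.

3840 fronds per day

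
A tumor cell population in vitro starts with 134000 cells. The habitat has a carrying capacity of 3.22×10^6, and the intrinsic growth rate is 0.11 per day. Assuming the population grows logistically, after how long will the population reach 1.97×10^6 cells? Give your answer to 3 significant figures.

A = (K − N₀)/N₀ = (3.22×10^6 − 134000)/134000 = 23.03.
Solve 3.22×10^6/(1 + 23.03·e^(−0.11t)) = 1.97×10^6: 1 + 23.03·e^(−0.11t) = 1.6345, so e^(−0.11t) = 0.027552.
−0.11·t = ln(0.027552) = -3.5917, so t = 3.5917/0.11 = 32.652.

32.7 days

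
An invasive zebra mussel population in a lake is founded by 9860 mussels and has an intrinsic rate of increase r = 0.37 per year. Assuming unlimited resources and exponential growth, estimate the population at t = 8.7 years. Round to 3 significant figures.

N(t) = N₀·e^(rt) = 9860 × e^(0.37×8.7) = 9860 × e^3.219.
e^3.219 ≈ 25.003, so N ≈ 9860 × 25.003 = 246531.

247000 mussels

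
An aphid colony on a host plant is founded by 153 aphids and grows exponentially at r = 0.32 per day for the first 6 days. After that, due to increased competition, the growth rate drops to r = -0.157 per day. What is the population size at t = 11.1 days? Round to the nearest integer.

Phase 1: N(6) = 153·e^(0.32×6) = 153·e^1.92 = 1043.61.
Phase 2 runs for 11.1 − 6 = 5.1 days at r = -0.157.
N(11.1) = 1043.61·e^(-0.157×5.1) = 1043.61·e^-0.8007 = 468.595.

469 aphids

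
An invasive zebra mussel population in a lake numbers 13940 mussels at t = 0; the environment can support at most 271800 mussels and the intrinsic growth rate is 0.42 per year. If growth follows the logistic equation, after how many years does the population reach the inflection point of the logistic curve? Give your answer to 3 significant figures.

6.95 years

Logistic growth is fastest at N = K/2 = 135900.
A = (K − N₀)/N₀ = 18.498. Set K/(1 + A·e^(−rt)) = K/2 → A·e^(−rt) = 1.
e^(−0.42t) = 1/18.498 = 0.0540603, so t = ln(18.498)/0.42 = 2.9177/0.42 = 6.9468.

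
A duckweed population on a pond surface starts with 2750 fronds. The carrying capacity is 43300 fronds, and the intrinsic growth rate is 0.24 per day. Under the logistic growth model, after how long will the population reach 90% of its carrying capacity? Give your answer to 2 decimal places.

20.37 days

A = (K − N₀)/N₀ = (43300 − 2750)/2750 = 14.745.
Solve 43300/(1 + 14.745·e^(−0.24t)) = 38970: 1 + 14.745·e^(−0.24t) = 1.1111, so e^(−0.24t) = 0.00753528.
−0.24·t = ln(0.00753528) = -4.8882, so t = 4.8882/0.24 = 20.367.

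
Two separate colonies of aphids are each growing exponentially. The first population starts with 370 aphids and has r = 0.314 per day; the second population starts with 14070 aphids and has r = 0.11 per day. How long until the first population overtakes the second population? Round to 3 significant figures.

17.8 days

Set 370·e^(0.314t) = 14070·e^(0.11t).
e^((0.314 − 0.11)t) = 14070/370 → e^(0.204·t) = 38.027.
0.204·t = ln(38.027) = 3.6383, so t = 3.6383/0.204 = 17.835.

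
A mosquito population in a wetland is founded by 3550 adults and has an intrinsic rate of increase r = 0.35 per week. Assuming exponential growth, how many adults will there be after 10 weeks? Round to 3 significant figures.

118000 adults

N(t) = N₀·e^(rt) = 3550 × e^(0.35×10) = 3550 × e^3.5.
e^3.5 ≈ 33.115, so N ≈ 3550 × 33.115 = 117560.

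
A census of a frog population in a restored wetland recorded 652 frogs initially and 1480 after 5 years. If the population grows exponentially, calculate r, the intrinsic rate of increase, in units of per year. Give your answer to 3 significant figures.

From N(t) = N₀·e^(rt): e^(r·5) = 1480/652 = 2.2699.
r·5 = ln(2.2699) = 0.81975, so r = 0.81975/5 = 0.16395.

0.164 per year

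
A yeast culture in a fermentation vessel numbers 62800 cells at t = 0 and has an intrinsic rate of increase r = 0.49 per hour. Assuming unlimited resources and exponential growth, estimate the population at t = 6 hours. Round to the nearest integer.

N(t) = N₀·e^(rt) = 62800 × e^(0.49×6) = 62800 × e^2.94.
e^2.94 ≈ 18.916, so N ≈ 62800 × 18.916 = 1.187915×10^6.

1187915 cells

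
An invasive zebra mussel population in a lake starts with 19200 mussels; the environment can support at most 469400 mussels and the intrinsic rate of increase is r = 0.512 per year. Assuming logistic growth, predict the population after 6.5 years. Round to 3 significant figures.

A = (K − N₀)/N₀ = (469400 − 19200)/19200 = 23.448.
N(t) = K/(1 + A·e^(−rt)) = 469400/(1 + 23.448×e^(−0.512×6.5)).
e^(−3.328) = 0.035865; denominator = 1 + 23.448×0.035865 = 1.841.
N = 469400/1.841 = 254976.

255000 mussels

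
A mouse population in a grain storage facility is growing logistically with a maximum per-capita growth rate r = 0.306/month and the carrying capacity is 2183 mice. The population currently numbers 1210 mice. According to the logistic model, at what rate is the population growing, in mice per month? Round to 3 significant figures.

dN/dt = rN(1 − N/K) = 0.306 × 1210 × (1 − 1210/2183).
1 − 1210/2183 = 0.44572; dN/dt = 0.306 × 1210 × 0.44572 = 165.03.

165 mice per month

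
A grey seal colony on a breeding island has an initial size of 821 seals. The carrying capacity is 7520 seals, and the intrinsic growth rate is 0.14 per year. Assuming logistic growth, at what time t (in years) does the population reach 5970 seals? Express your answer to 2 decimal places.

A = (K − N₀)/N₀ = (7520 − 821)/821 = 8.1596.
Solve 7520/(1 + 8.1596·e^(−0.14t)) = 5970: 1 + 8.1596·e^(−0.14t) = 1.2596, so e^(−0.14t) = 0.0318193.
−0.14·t = ln(0.0318193) = -3.4477, so t = 3.4477/0.14 = 24.626.

24.63 years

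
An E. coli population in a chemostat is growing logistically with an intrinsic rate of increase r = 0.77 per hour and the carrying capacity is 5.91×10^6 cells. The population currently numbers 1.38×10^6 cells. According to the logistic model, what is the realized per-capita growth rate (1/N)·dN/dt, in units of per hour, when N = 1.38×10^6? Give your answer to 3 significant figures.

(1/N)·dN/dt = r(1 − N/K) = 0.77 × (1 − 1.38×10^6/5.91×10^6).
= 0.77 × 0.7665 = 0.5902.

0.590 per hour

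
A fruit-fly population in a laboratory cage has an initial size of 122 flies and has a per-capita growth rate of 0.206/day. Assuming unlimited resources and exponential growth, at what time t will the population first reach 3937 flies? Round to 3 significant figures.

Set N₀·e^(rt) = 3937: e^(0.206·t) = 3937/122 = 32.27.
0.206·t = ln(32.27) = 3.4742, so t = 3.4742/0.206 = 16.865.

16.9 days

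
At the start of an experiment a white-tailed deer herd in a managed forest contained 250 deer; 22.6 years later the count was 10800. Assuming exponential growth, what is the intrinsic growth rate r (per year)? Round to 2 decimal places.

0.17 per year

From N(t) = N₀·e^(rt): e^(r·22.6) = 10800/250 = 43.2.
r·22.6 = ln(43.2) = 3.7658, so r = 3.7658/22.6 = 0.16663.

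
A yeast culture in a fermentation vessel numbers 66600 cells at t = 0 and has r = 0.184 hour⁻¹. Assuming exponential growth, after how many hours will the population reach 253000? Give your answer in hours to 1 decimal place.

7.3 hours

Set N₀·e^(rt) = 253000: e^(0.184·t) = 253000/66600 = 3.7988.
0.184·t = ln(3.7988) = 1.3347, so t = 1.3347/0.184 = 7.2537.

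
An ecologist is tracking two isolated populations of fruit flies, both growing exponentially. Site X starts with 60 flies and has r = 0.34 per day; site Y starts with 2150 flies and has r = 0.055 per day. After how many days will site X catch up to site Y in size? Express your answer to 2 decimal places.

12.56 days

Set 60·e^(0.34t) = 2150·e^(0.055t).
e^((0.34 − 0.055)t) = 2150/60 → e^(0.285·t) = 35.833.
0.285·t = ln(35.833) = 3.5789, so t = 3.5789/0.285 = 12.557.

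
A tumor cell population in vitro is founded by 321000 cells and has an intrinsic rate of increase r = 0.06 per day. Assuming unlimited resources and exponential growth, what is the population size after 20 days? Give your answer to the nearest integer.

N(t) = N₀·e^(rt) = 321000 × e^(0.06×20) = 321000 × e^1.2.
e^1.2 ≈ 3.3201, so N ≈ 321000 × 3.3201 = 1.065758×10^6.

1065758 cells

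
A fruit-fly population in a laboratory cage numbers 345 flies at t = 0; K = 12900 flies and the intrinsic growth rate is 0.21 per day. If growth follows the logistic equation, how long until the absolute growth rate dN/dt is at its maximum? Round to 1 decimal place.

Logistic growth is fastest at N = K/2 = 6450.
A = (K − N₀)/N₀ = 36.391. Set K/(1 + A·e^(−rt)) = K/2 → A·e^(−rt) = 1.
e^(−0.21t) = 1/36.391 = 0.0274791, so t = ln(36.391)/0.21 = 3.5943/0.21 = 17.116.

17.1 days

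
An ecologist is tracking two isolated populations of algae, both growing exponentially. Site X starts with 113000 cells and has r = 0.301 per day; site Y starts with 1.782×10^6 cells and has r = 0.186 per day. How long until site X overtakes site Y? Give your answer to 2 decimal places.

23.98 days

Set 113000·e^(0.301t) = 1.782×10^6·e^(0.186t).
e^((0.301 − 0.186)t) = 1.782×10^6/113000 → e^(0.115·t) = 15.77.
0.115·t = ln(15.77) = 2.7581, so t = 2.7581/0.115 = 23.984.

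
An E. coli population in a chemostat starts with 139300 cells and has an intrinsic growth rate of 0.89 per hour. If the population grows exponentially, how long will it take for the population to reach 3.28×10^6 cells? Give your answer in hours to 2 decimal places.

3.55 hours

Set N₀·e^(rt) = 3.28×10^6: e^(0.89·t) = 3.28×10^6/139300 = 23.546.
0.89·t = ln(23.546) = 3.159, so t = 3.159/0.89 = 3.5494.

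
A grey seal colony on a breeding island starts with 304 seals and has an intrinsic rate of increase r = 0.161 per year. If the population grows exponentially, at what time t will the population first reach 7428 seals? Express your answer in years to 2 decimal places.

19.85 years

Set N₀·e^(rt) = 7428: e^(0.161·t) = 7428/304 = 24.434.
0.161·t = ln(24.434) = 3.196, so t = 3.196/0.161 = 19.851.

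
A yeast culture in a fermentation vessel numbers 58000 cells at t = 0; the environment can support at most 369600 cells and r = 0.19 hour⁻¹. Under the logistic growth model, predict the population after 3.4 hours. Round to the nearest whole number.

A = (K − N₀)/N₀ = (369600 − 58000)/58000 = 5.3724.
N(t) = K/(1 + A·e^(−rt)) = 369600/(1 + 5.3724×e^(−0.19×3.4)).
e^(−0.646) = 0.52414; denominator = 1 + 5.3724×0.52414 = 3.8159.
N = 369600/3.8159 = 96858.2.

96858 cells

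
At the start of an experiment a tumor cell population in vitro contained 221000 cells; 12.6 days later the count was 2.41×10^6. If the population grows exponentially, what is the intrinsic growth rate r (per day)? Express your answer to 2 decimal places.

From N(t) = N₀·e^(rt): e^(r·12.6) = 2.41×10^6/221000 = 10.905.
r·12.6 = ln(10.905) = 2.3892, so r = 2.3892/12.6 = 0.18962.

0.19 per day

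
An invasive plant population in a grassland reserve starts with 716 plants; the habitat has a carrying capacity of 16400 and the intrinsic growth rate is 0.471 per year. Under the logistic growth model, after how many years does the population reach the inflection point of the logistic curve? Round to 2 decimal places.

6.55 years

Logistic growth is fastest at N = K/2 = 8200.
A = (K − N₀)/N₀ = 21.905. Set K/(1 + A·e^(−rt)) = K/2 → A·e^(−rt) = 1.
e^(−0.471t) = 1/21.905 = 0.0456516, so t = ln(21.905)/0.471 = 3.0867/0.471 = 6.5535.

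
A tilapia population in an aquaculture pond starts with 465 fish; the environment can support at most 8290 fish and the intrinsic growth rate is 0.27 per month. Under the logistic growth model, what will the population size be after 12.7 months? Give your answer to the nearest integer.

A = (K − N₀)/N₀ = (8290 − 465)/465 = 16.828.
N(t) = K/(1 + A·e^(−rt)) = 8290/(1 + 16.828×e^(−0.27×12.7)).
e^(−3.429) = 0.032419; denominator = 1 + 16.828×0.032419 = 1.5456.
N = 8290/1.5456 = 5363.78.

5364 fish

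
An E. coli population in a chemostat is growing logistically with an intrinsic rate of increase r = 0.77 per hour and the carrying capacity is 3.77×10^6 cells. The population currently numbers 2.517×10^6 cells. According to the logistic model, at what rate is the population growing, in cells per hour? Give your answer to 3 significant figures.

dN/dt = rN(1 − N/K) = 0.77 × 2.517×10^6 × (1 − 2.517×10^6/3.77×10^6).
1 − 2.517×10^6/3.77×10^6 = 0.33236; dN/dt = 0.77 × 2.517×10^6 × 0.33236 = 6.44145×10^5.

644000 cells per hour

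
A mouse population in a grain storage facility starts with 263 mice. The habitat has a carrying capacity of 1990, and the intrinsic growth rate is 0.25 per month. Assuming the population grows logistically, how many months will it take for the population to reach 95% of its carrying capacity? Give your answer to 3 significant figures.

19.3 months

A = (K − N₀)/N₀ = (1990 − 263)/263 = 6.5665.
Solve 1990/(1 + 6.5665·e^(−0.25t)) = 1890.5: 1 + 6.5665·e^(−0.25t) = 1.0526, so e^(−0.25t) = 0.00801512.
−0.25·t = ln(0.00801512) = -4.8264, so t = 4.8264/0.25 = 19.306.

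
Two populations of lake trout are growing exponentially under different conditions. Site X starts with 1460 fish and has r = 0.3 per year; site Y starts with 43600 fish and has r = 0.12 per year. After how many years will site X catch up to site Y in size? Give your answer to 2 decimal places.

Set 1460·e^(0.3t) = 43600·e^(0.12t).
e^((0.3 − 0.12)t) = 43600/1460 → e^(0.18·t) = 29.863.
0.18·t = ln(29.863) = 3.3966, so t = 3.3966/0.18 = 18.87.

18.87 years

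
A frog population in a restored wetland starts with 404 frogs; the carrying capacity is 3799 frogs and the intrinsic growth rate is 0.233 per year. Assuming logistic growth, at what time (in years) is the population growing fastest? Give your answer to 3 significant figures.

Logistic growth is fastest at N = K/2 = 1899.5.
A = (K − N₀)/N₀ = 8.4035. Set K/(1 + A·e^(−rt)) = K/2 → A·e^(−rt) = 1.
e^(−0.233t) = 1/8.4035 = 0.118999, so t = ln(8.4035)/0.233 = 2.1286/0.233 = 9.1358.

9.14 years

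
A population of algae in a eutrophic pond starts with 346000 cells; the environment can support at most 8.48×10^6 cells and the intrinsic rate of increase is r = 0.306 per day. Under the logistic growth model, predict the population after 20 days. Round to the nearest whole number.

8063268 cells

A = (K − N₀)/N₀ = (8.48×10^6 − 346000)/346000 = 23.509.
N(t) = K/(1 + A·e^(−rt)) = 8.48×10^6/(1 + 23.509×e^(−0.306×20)).
e^(−6.12) = 0.0021985; denominator = 1 + 23.509×0.0021985 = 1.0517.
N = 8.48×10^6/1.0517 = 8.063268×10^6.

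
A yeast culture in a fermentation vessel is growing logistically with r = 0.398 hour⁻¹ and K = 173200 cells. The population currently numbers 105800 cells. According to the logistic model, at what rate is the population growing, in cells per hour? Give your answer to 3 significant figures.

16400 cells per hour

dN/dt = rN(1 − N/K) = 0.398 × 105800 × (1 − 105800/173200).
1 − 105800/173200 = 0.38915; dN/dt = 0.398 × 105800 × 0.38915 = 16386.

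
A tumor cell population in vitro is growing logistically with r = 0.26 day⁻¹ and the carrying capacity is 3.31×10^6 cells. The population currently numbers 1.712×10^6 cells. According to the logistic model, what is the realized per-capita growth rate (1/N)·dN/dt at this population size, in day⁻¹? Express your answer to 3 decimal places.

0.126 per day

(1/N)·dN/dt = r(1 − N/K) = 0.26 × (1 − 1.712×10^6/3.31×10^6).
= 0.26 × 0.48278 = 0.12552.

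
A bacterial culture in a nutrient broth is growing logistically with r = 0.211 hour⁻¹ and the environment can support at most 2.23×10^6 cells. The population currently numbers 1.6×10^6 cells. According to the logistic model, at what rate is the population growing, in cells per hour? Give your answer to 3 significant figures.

95400 cells per hour

dN/dt = rN(1 − N/K) = 0.211 × 1.6×10^6 × (1 − 1.6×10^6/2.23×10^6).
1 − 1.6×10^6/2.23×10^6 = 0.28251; dN/dt = 0.211 × 1.6×10^6 × 0.28251 = 95376.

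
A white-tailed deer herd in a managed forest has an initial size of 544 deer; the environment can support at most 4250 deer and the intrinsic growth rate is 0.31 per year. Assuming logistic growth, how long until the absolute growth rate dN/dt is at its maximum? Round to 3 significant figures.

6.19 years

Logistic growth is fastest at N = K/2 = 2125.
A = (K − N₀)/N₀ = 6.8125. Set K/(1 + A·e^(−rt)) = K/2 → A·e^(−rt) = 1.
e^(−0.31t) = 1/6.8125 = 0.146789, so t = ln(6.8125)/0.31 = 1.9188/0.31 = 6.1895.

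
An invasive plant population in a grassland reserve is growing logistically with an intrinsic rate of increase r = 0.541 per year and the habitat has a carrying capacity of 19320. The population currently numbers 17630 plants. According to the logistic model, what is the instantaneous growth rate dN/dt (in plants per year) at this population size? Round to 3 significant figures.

834 plants per year

dN/dt = rN(1 − N/K) = 0.541 × 17630 × (1 − 17630/19320).
1 − 17630/19320 = 0.087474; dN/dt = 0.541 × 17630 × 0.087474 = 834.31.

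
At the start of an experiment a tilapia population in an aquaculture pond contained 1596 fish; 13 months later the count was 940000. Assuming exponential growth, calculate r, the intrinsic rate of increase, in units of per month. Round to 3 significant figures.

0.491 per month

From N(t) = N₀·e^(rt): e^(r·13) = 940000/1596 = 588.97.
r·13 = ln(588.97) = 6.3784, so r = 6.3784/13 = 0.49064.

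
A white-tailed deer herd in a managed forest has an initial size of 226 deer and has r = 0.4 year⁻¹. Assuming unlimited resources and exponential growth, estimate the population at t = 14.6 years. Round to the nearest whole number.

77694 deer

N(t) = N₀·e^(rt) = 226 × e^(0.4×14.6) = 226 × e^5.84.
e^5.84 ≈ 343.78, so N ≈ 226 × 343.78 = 77694.1.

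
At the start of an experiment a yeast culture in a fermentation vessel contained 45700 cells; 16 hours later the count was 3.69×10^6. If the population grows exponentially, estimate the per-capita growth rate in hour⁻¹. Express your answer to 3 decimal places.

0.274 per hour

From N(t) = N₀·e^(rt): e^(r·16) = 3.69×10^6/45700 = 80.744.
r·16 = ln(80.744) = 4.3913, so r = 4.3913/16 = 0.27446.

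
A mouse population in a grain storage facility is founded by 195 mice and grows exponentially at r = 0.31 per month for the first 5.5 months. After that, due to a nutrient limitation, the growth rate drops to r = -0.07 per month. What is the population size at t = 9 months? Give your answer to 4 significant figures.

Phase 1: N(5.5) = 195·e^(0.31×5.5) = 195·e^1.705 = 1072.77.
Phase 2 runs for 9 − 5.5 = 3.5 months at r = -0.07.
N(9) = 1072.77·e^(-0.07×3.5) = 1072.77·e^-0.245 = 839.662.

839.7 mice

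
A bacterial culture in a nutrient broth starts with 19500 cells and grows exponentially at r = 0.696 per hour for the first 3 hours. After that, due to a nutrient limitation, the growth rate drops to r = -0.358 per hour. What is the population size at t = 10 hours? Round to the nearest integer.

12838 cells

Phase 1: N(3) = 19500·e^(0.696×3) = 19500·e^2.088 = 157341.
Phase 2 runs for 10 − 3 = 7 hours at r = -0.358.
N(10) = 157341·e^(-0.358×7) = 157341·e^-2.506 = 12838.1.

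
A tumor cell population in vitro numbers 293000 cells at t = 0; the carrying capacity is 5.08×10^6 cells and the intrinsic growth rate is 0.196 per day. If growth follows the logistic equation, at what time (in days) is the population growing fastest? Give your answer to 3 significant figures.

14.3 days

Logistic growth is fastest at N = K/2 = 2.54×10^6.
A = (K − N₀)/N₀ = 16.338. Set K/(1 + A·e^(−rt)) = K/2 → A·e^(−rt) = 1.
e^(−0.196t) = 1/16.338 = 0.0612074, so t = ln(16.338)/0.196 = 2.7935/0.196 = 14.252.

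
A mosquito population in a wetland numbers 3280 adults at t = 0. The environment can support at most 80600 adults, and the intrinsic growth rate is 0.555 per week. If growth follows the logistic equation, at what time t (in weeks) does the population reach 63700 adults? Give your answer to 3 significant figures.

8.08 weeks

A = (K − N₀)/N₀ = (80600 − 3280)/3280 = 23.573.
Solve 80600/(1 + 23.573·e^(−0.555t)) = 63700: 1 + 23.573·e^(−0.555t) = 1.2653, so e^(−0.555t) = 0.0112546.
−0.555·t = ln(0.0112546) = -4.487, so t = 4.487/0.555 = 8.0846.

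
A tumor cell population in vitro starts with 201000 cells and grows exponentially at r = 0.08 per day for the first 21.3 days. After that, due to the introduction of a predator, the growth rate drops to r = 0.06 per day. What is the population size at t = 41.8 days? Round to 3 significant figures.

3780000 cells

Phase 1: N(21.3) = 201000·e^(0.08×21.3) = 201000·e^1.704 = 1.104673×10^6.
Phase 2 runs for 41.8 − 21.3 = 20.5 days at r = 0.06.
N(41.8) = 1.104673×10^6·e^(0.06×20.5) = 1.104673×10^6·e^1.23 = 3.779341×10^6.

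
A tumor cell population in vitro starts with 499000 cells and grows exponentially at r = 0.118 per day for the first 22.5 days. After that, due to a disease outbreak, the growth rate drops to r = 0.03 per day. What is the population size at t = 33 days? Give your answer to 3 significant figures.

Phase 1: N(22.5) = 499000·e^(0.118×22.5) = 499000·e^2.655 = 7.098268×10^6.
Phase 2 runs for 33 − 22.5 = 10.5 days at r = 0.03.
N(33) = 7.098268×10^6·e^(0.03×10.5) = 7.098268×10^6·e^0.315 = 9.726468×10^6.

9730000 cells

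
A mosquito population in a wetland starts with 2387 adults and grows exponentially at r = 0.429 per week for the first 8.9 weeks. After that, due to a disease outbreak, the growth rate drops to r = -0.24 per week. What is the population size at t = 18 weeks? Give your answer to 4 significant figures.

Phase 1: N(8.9) = 2387·e^(0.429×8.9) = 2387·e^3.818 = 108651.
Phase 2 runs for 18 − 8.9 = 9.1 weeks at r = -0.24.
N(18) = 108651·e^(-0.24×9.1) = 108651·e^-2.184 = 12233.

12230 adults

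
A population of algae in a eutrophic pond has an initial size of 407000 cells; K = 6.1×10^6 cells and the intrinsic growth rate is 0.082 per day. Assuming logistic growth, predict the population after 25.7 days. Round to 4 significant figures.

A = (K − N₀)/N₀ = (6.1×10^6 − 407000)/407000 = 13.988.
N(t) = K/(1 + A·e^(−rt)) = 6.1×10^6/(1 + 13.988×e^(−0.082×25.7)).
e^(−2.107) = 0.12155; denominator = 1 + 13.988×0.12155 = 2.7003.
N = 6.1×10^6/2.7003 = 2.259044×10^6.

2259000 cells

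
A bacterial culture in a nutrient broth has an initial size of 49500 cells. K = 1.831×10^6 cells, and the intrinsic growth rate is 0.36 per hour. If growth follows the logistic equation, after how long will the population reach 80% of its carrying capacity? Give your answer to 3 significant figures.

A = (K − N₀)/N₀ = (1.831×10^6 − 49500)/49500 = 35.99.
Solve 1.831×10^6/(1 + 35.99·e^(−0.36t)) = 1.4648×10^6: 1 + 35.99·e^(−0.36t) = 1.25, so e^(−0.36t) = 0.00694639.
−0.36·t = ln(0.00694639) = -4.9695, so t = 4.9695/0.36 = 13.804.

13.8 hours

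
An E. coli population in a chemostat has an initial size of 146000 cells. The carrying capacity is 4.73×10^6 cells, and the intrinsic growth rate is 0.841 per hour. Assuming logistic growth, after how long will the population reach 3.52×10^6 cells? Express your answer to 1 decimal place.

5.4 hours

A = (K − N₀)/N₀ = (4.73×10^6 − 146000)/146000 = 31.397.
Solve 4.73×10^6/(1 + 31.397·e^(−0.841t)) = 3.52×10^6: 1 + 31.397·e^(−0.841t) = 1.3438, so e^(−0.841t) = 0.0109484.
−0.841·t = ln(0.0109484) = -4.5146, so t = 4.5146/0.841 = 5.3681.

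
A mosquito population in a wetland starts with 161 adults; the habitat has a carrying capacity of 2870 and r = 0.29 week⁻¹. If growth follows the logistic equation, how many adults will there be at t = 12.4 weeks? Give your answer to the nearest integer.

A = (K − N₀)/N₀ = (2870 − 161)/161 = 16.826.
N(t) = K/(1 + A·e^(−rt)) = 2870/(1 + 16.826×e^(−0.29×12.4)).
e^(−3.596) = 0.027433; denominator = 1 + 16.826×0.027433 = 1.4616.
N = 2870/1.4616 = 1963.61.

1964 adults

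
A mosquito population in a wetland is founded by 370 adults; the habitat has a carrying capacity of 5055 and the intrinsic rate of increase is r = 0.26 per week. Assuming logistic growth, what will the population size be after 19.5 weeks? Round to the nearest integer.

A = (K − N₀)/N₀ = (5055 − 370)/370 = 12.662.
N(t) = K/(1 + A·e^(−rt)) = 5055/(1 + 12.662×e^(−0.26×19.5)).
e^(−5.07) = 0.0062824; denominator = 1 + 12.662×0.0062824 = 1.0795.
N = 5055/1.0795 = 4682.51.

4683 adults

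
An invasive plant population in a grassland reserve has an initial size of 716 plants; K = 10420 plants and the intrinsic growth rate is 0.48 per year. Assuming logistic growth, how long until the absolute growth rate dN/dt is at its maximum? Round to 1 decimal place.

Logistic growth is fastest at N = K/2 = 5210.
A = (K − N₀)/N₀ = 13.553. Set K/(1 + A·e^(−rt)) = K/2 → A·e^(−rt) = 1.
e^(−0.48t) = 1/13.553 = 0.073784, so t = ln(13.553)/0.48 = 2.6066/0.48 = 5.4304.

5.4 years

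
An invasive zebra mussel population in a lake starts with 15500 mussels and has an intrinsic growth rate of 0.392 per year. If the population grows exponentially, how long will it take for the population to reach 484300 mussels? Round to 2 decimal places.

8.78 years

Set N₀·e^(rt) = 484300: e^(0.392·t) = 484300/15500 = 31.245.
0.392·t = ln(31.245) = 3.4419, so t = 3.4419/0.392 = 8.7803.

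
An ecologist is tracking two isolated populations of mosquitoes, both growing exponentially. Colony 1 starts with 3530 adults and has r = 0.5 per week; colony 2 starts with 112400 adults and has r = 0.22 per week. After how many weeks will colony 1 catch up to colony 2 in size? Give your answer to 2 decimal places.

Set 3530·e^(0.5t) = 112400·e^(0.22t).
e^((0.5 − 0.22)t) = 112400/3530 → e^(0.28·t) = 31.841.
0.28·t = ln(31.841) = 3.4608, so t = 3.4608/0.28 = 12.36.

12.36 weeks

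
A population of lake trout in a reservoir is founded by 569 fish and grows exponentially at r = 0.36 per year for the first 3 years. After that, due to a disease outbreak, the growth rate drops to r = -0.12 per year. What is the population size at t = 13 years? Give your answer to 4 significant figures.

Phase 1: N(3) = 569·e^(0.36×3) = 569·e^1.08 = 1675.52.
Phase 2 runs for 13 − 3 = 10 years at r = -0.12.
N(13) = 1675.52·e^(-0.12×10) = 1675.52·e^-1.2 = 504.658.

504.7 fish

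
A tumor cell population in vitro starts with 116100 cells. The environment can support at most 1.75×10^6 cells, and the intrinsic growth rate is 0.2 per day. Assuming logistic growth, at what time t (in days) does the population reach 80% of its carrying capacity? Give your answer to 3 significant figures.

A = (K − N₀)/N₀ = (1.75×10^6 − 116100)/116100 = 14.073.
Solve 1.75×10^6/(1 + 14.073·e^(−0.2t)) = 1.4×10^6: 1 + 14.073·e^(−0.2t) = 1.25, so e^(−0.2t) = 0.0177642.
−0.2·t = ln(0.0177642) = -4.0306, so t = 4.0306/0.2 = 20.153.

20.2 days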